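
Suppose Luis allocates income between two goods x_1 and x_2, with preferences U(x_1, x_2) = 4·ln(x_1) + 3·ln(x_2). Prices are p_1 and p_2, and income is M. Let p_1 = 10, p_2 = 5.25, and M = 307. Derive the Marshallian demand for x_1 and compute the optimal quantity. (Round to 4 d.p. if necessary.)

The MRS is (4/3)·x_2/x_1. Set MRS = p_1/p_2.
So 4·p_2·x_2 = 3·p_1·x_1; combined with the budget, a share 4/7 of income goes to x_1.
Demand: x_1*(p_1,p_2,M) = 4/7·M/p_1 and x_2* = 3/7·M/p_2.
At p_1=10, p_2=5.25, M=307: x_1* = 4/7·307/10 = 17.5429.

x_1* = 17.5429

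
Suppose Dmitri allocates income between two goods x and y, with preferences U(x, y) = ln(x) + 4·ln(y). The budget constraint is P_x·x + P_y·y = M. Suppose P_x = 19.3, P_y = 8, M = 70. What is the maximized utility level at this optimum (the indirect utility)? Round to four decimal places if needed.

V = 7.4626

The MRS is (1/4)·y/x. Set MRS = P_x/P_y.
Rearranging, P_y·y = 4·P_x·x. Substituting into the budget gives P_x·x·(1 + 4) = M.
Demand: x*(P_x,P_y,M) = 0.2·M/P_x and y* = 0.8·M/P_y.
At P_x=19.3, P_y=8, M=70: x* = 0.2·70/19.3 = 0.7254, y* = 7.
Utility at the optimum: U(0.7254, 7) = 7.4626.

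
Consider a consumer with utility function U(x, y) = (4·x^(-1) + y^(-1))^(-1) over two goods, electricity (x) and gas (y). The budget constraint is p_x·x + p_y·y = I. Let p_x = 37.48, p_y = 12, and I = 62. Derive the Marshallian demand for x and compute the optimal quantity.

x* = 1.2894

MRS = MU_x/MU_y = 4·(y/x)^(2). Set equal to p_x/p_y.
Solve for the ratio: y/x = [(1/4)·p_x/p_y]^(0.5).
Substitute y = (y/x)·x into the budget: x* = I/(p_x + p_y·(y/x)).
Numerically y/x = 0.883648, so x* = 62/(37.48 + 12·0.883648) = 1.2894.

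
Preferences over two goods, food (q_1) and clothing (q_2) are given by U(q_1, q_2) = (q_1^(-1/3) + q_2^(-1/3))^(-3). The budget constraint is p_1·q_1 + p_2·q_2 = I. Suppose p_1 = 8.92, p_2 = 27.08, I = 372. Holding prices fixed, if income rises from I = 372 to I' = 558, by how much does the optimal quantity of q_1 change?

Δq_1* = 8.988

Substitute q_2 = (q_2/q_1)·q_1 into the budget: q_1* = I/(p_1 + p_2·(q_2/q_1)).
Numerically q_2/q_1 = 0.434798, so q_1* = 372/(8.92 + 27.08·0.434798) = 17.9759.
At I' = 558: q_1* = 26.9639. Change: 26.9639 − 17.9759 = 8.988.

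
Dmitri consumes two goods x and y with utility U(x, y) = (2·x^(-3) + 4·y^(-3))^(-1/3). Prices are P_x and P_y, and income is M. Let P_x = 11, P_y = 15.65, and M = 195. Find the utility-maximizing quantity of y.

y* = 7.5722

From the CES first-order condition, (1/2)·(y/x)^(4) = P_x/P_y.
Solve for the ratio: y/x = [2·P_x/P_y]^(0.25).
With the ratio pinned down, the budget gives x* = M/(P_x + P_y·(y/x)) and y* = (y/x)·x*.
Numerically y/x = 1.088873, so x* = 195/(11 + 15.65·1.088873) = 6.9541 and y* = 1.088873·6.9541 = 7.5722.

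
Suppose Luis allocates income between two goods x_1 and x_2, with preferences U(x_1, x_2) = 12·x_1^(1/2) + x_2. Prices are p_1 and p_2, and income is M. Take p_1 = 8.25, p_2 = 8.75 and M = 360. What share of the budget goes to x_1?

Utility is quasi-linear in x_2; the FOC for x_1 is 6/√x_1 = p_1/p_2.
Thus x_1* = (6·p_2/p_1)² — independent of M — with the rest of income spent on x_2.
Plugging in: x_1* = (6·8.75/8.25)² = 40.4959, x_2* = 2.961.
Expenditure on x_1: 8.25·40.4959 = 334.0909; share = 0.928.

share on x_1 = 0.928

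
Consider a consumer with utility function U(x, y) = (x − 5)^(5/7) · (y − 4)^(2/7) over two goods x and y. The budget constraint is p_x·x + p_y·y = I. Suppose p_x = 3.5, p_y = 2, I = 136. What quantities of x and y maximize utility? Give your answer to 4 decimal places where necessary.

This is Cobb-Douglas in (x−5, y−4): tangency gives 5/7·p_y·(y−4) = 2/7·p_x·(x−5).
After buying the subsistence bundle (5, 4), a share 5/7 of the remaining income goes to x: x* = 5 + 5/7·(I − 5p_x − 4p_y)/p_x.
Discretionary income = 136 − 5·3.5 − 4·2 = 110.5; x* = 5 + 5/7·110.5/3.5 = 27.551; y* = 4 + 2/7·110.5/2 = 19.7857.

x* = 27.551, y* = 19.7857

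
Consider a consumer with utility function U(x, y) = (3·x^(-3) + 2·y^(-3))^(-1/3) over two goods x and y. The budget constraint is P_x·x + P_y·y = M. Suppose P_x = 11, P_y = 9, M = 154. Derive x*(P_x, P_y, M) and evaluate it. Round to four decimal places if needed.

MRS = MU_x/MU_y = (3/2)·(y/x)^(4). Set equal to P_x/P_y.
Solve for the ratio: y/x = [(2/3)·P_x/P_y]^(0.25).
With the ratio pinned down, the budget gives x* = M/(P_x + P_y·(y/x)) and y* = (y/x)·x*.
Numerically y/x = 0.95009, so x* = 154/(11 + 9·0.95009) = 7.8769.

x* = 7.8769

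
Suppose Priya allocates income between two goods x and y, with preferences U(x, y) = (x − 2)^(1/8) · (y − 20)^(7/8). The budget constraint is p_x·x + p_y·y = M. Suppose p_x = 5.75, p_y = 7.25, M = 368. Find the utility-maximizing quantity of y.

y* = 45.5259

This is Cobb-Douglas in (x−2, y−20): tangency gives 0.125·p_y·(y−20) = 0.875·p_x·(x−2).
Substituting into the budget: x* = 2 + 0.125·(M − 2·p_x − 20·p_y)/p_x, and y* = 20 + 0.875·(…)/p_y.
Discretionary income = 368 − 2·5.75 − 20·7.25 = 211.5; y* = 20 + 0.875·211.5/7.25 = 45.5259.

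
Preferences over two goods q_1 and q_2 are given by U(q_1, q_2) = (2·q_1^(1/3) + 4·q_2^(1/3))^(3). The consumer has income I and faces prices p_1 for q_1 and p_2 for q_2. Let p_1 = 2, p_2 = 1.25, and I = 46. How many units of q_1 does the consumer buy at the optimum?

q_1* = 5.0243

From the CES first-order condition, (1/2)·(q_2/q_1)^(2/3) = p_1/p_2.
Solve for the ratio: q_2/q_1 = [2·p_1/p_2]^(1.5).
Substitute q_2 = (q_2/q_1)·q_1 into the budget: q_1* = I/(p_1 + p_2·(q_2/q_1)).
Numerically q_2/q_1 = 5.724334, so q_1* = 46/(2 + 1.25·5.724334) = 5.0243.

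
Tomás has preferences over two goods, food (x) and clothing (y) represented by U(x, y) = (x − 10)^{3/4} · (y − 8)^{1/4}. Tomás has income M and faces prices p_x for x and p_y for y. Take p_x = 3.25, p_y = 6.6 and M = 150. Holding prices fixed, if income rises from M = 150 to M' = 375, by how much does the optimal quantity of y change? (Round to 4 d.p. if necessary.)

MRS = 3·(y−8)/(x−10). Tangency with p_x/p_y gives y−8 = (1/3)·(p_x/p_y)·(x−10).
Substituting into the budget: x* = 10 + 0.75·(M − 10·p_x − 8·p_y)/p_x, and y* = 8 + 0.25·(…)/p_y.
Discretionary income = 150 − 10·3.25 − 8·6.6 = 64.7; y* = 8 + 0.25·64.7/6.6 = 10.4508.
At M' = 375: y* = 18.9735. Change: 18.9735 − 10.4508 = 8.5227.

Δy* = 8.5227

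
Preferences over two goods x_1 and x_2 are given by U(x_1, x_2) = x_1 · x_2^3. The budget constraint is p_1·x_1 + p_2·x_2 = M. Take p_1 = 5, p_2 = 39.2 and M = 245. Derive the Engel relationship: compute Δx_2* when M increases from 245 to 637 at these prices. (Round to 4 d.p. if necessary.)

Δx_2* = 7.5

The MRS is (1/3)·x_2/x_1. Set MRS = p_1/p_2.
Rearranging, p_2·x_2 = 3·p_1·x_1. Substituting into the budget gives p_1·x_1·(1 + 3) = M.
Demand: x_1*(p_1,p_2,M) = 0.25·M/p_1 and x_2* = 0.75·M/p_2.
At p_1=5, p_2=39.2, M=245: x_2* = 0.75·245/39.2 = 4.6875.
At M' = 637: x_2* = 12.1875. Change: 12.1875 − 4.6875 = 7.5.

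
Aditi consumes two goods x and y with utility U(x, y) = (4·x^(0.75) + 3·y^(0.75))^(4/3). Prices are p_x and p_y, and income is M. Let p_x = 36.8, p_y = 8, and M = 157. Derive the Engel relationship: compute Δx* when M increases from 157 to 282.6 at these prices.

Δx* = 0.1073

From the CES first-order condition, (4/3)·(y/x)^(0.25) = p_x/p_y.
Solve for the ratio: y/x = [(3/4)·p_x/p_y]^(4).
With the ratio pinned down, the budget gives x* = M/(p_x + p_y·(y/x)) and y* = (y/x)·x*.
Numerically y/x = 141.669506, so x* = 157/(36.8 + 8·141.669506) = 0.1342.
At M' = 282.6: x* = 0.2415. Change: 0.2415 − 0.1342 = 0.1073.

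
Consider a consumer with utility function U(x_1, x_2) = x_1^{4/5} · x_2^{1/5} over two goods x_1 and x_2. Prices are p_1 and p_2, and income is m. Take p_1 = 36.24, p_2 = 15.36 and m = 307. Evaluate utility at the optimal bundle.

V = 6.098

Tangency: MRS = 4·x_2/x_1 = p_1/p_2.
So 0.8·p_2·x_2 = 0.2·p_1·x_1; combined with the budget, a share 0.8 of income goes to x_1.
Demand: x_1*(p_1,p_2,m) = 0.8·m/p_1 and x_2* = 0.2·m/p_2.
At p_1=36.24, p_2=15.36, m=307: x_1* = 0.8·307/36.24 = 6.777, x_2* = 3.9974.
Utility at the optimum: U(6.777, 3.9974) = 6.098.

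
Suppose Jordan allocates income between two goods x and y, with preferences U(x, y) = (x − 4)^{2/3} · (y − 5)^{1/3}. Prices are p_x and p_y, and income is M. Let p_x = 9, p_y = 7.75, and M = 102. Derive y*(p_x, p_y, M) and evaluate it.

y* = 6.172

Let x' = x−4, y' = y−5. MRS = 2·y'/x' = p_x/p_y.
After buying the subsistence bundle (4, 5), a share 2/3 of the remaining income goes to x: x* = 4 + 2/3·(M − 4p_x − 5p_y)/p_x.
Discretionary income = 102 − 4·9 − 5·7.75 = 27.25; y* = 5 + 1/3·27.25/7.75 = 6.172.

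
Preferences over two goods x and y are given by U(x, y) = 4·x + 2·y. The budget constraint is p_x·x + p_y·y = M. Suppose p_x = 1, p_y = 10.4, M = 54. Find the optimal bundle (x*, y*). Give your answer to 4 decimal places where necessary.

Linear utility — the consumer picks whichever good has higher MU/price: 4/1 = 4 vs 2/10.4 = 0.1923.
x gives more utility per dollar, so spend all income on x: x* = M/p_x, y* = 0.
Numerically: x* = 54, y* = 0.

x* = 54, y* = 0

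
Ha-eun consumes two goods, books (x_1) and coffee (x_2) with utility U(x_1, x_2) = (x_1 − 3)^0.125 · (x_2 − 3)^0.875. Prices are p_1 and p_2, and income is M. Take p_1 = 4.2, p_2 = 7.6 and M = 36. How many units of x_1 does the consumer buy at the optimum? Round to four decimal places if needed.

x_1* = 3.0179

This is Cobb-Douglas in (x_1−3, x_2−3): tangency gives 0.125·p_2·(x_2−3) = 0.875·p_1·(x_1−3).
After buying the subsistence bundle (3, 3), a share 0.125 of the remaining income goes to x_1: x_1* = 3 + 0.125·(M − 3p_1 − 3p_2)/p_1.
Discretionary income = 36 − 3·4.2 − 3·7.6 = 0.6; x_1* = 3 + 0.125·0.6/4.2 = 3.0179.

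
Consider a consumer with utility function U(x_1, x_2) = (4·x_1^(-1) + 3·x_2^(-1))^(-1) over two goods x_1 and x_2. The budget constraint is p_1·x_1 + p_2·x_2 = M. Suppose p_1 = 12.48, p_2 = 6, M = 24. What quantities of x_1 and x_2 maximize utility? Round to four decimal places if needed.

x_1* = 1.2016, x_2* = 1.5008

With the ratio pinned down, the budget gives x_1* = M/(p_1 + p_2·(x_2/x_1)) and x_2* = (x_2/x_1)·x_1*.
Numerically x_2/x_1 = 1.249, so x_1* = 24/(12.48 + 6·1.249) = 1.2016 and x_2* = 1.249·1.2016 = 1.5008.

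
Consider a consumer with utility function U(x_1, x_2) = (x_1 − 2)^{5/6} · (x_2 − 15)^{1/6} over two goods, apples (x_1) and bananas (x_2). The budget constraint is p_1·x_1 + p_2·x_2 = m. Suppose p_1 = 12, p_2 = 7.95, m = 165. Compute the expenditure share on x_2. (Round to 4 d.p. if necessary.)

share on x_2 = 0.7447

Let x_1' = x_1−2, x_2' = x_2−15. MRS = 5·x_2'/x_1' = p_1/p_2.
Substituting into the budget: x_1* = 2 + 5/6·(m − 2·p_1 − 15·p_2)/p_1, and x_2* = 15 + 1/6·(…)/p_2.
Discretionary income = 165 − 2·12 − 15·7.95 = 21.75; x_1* = 2 + 5/6·21.75/12 = 3.5104; x_2* = 15 + 1/6·21.75/7.95 = 15.456.
Expenditure on x_2: 7.95·15.456 = 122.875; share = 0.7447.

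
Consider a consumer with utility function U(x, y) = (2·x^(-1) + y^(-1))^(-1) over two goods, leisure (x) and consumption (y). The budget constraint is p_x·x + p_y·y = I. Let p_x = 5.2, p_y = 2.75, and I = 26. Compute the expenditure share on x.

share on x = 0.6604

MU_x ∝ 2·x^(-2), MU_y ∝ y^(-2), so MRS = 2·(y/x)^(2) = p_x/p_y.
Solve for the ratio: y/x = [(1/2)·p_x/p_y]^(0.5).
With the ratio pinned down, the budget gives x* = I/(p_x + p_y·(y/x)) and y* = (y/x)·x*.
Numerically y/x = 0.972345, so x* = 26/(5.2 + 2.75·0.972345) = 3.302 and y* = 0.972345·3.302 = 3.2107.
Expenditure on x: 5.2·3.302 = 17.1705; share = 0.6604.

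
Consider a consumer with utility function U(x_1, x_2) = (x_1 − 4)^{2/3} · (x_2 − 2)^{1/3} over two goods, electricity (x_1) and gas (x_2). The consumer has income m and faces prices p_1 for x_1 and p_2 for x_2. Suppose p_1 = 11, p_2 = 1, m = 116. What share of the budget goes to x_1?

Let x_1' = x_1−4, x_2' = x_2−2. MRS = 2·x_2'/x_1' = p_1/p_2.
After buying the subsistence bundle (4, 2), a share 2/3 of the remaining income goes to x_1: x_1* = 4 + 2/3·(m − 4p_1 − 2p_2)/p_1.
Discretionary income = 116 − 4·11 − 2·1 = 70; x_1* = 4 + 2/3·70/11 = 8.2424; x_2* = 2 + 1/3·70/1 = 25.3333.
Expenditure on x_1: 11·8.2424 = 90.6667; share = 0.7816.

share on x_1 = 0.7816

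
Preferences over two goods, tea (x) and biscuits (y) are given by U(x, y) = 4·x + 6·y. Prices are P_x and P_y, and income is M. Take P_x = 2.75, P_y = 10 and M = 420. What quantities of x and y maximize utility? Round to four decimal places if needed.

Perfect substitutes: compare marginal utility per dollar. 4/P_x vs 6/P_y → 1.4545 vs 0.6.
x gives more utility per dollar, so spend all income on x: x* = M/P_x, y* = 0.
Numerically: x* = 152.7273, y* = 0.

x* = 152.7273, y* = 0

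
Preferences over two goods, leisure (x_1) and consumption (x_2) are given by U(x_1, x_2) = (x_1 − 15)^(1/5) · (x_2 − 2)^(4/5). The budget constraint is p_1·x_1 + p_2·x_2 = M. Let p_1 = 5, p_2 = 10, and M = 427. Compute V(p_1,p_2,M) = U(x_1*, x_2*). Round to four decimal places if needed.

V = 23.1218

Discretionary income = 427 − 15·5 − 2·10 = 332; x_1* = 15 + 0.2·332/5 = 28.28; x_2* = 2 + 0.8·332/10 = 28.56.
Utility at the optimum: U(28.28, 28.56) = 23.1218.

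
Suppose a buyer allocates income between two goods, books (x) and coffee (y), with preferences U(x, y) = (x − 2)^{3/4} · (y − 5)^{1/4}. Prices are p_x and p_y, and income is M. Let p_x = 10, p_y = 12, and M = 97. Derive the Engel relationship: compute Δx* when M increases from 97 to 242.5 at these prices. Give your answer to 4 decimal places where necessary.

After buying the subsistence bundle (2, 5), a share 0.75 of the remaining income goes to x: x* = 2 + 0.75·(M − 2p_x − 5p_y)/p_x.
Discretionary income = 97 − 2·10 − 5·12 = 17; x* = 2 + 0.75·17/10 = 3.275.
At M' = 242.5: x* = 14.1875. Change: 14.1875 − 3.275 = 10.9125.

Δx* = 10.9125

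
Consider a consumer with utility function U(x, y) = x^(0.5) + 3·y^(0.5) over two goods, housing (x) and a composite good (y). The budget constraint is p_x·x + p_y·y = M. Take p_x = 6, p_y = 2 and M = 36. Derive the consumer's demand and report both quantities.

MRS = MU_x/MU_y = (1/3)·(y/x)^(0.5). Set equal to p_x/p_y.
Hence y/x = (3·p_x/p_y)^(1/(0.5)), i.e. raised to the 2 power.
With the ratio pinned down, the budget gives x* = M/(p_x + p_y·(y/x)) and y* = (y/x)·x*.
Numerically y/x = 81, so x* = 36/(6 + 2·81) = 0.2143 and y* = 81·0.2143 = 17.3571.

x* = 0.2143, y* = 17.3571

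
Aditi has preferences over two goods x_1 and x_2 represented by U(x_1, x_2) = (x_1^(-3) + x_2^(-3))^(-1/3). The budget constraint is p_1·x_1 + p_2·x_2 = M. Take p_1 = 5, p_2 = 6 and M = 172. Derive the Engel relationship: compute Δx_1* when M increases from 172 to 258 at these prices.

Numerically x_2/x_1 = 0.955443, so x_1* = 172/(5 + 6·0.955443) = 16.0259.
At M' = 258: x_1* = 24.0388. Change: 24.0388 − 16.0259 = 8.0129.

Δx_1* = 8.0129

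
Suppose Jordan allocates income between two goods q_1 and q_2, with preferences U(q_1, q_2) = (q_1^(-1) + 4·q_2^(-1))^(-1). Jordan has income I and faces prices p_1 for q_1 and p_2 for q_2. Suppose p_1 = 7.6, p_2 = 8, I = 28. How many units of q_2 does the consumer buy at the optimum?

MU_q_1 ∝ q_1^(-2), MU_q_2 ∝ 4·q_2^(-2), so MRS = (1/4)·(q_2/q_1)^(2) = p_1/p_2.
Solve for the ratio: q_2/q_1 = [4·p_1/p_2]^(0.5).
With the ratio pinned down, the budget gives q_1* = I/(p_1 + p_2·(q_2/q_1)) and q_2* = (q_2/q_1)·q_1*.
Numerically q_2/q_1 = 1.949359, so q_1* = 28/(7.6 + 8·1.949359) = 1.2072 and q_2* = 1.949359·1.2072 = 2.3532.

q_2* = 2.3532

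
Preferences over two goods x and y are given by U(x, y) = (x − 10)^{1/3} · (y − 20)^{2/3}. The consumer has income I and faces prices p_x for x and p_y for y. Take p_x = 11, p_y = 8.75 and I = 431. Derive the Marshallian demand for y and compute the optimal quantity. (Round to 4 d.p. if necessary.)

y* = 31.1238

MRS = (1/2)·(y−20)/(x−10). Tangency with p_x/p_y gives y−20 = 2·(p_x/p_y)·(x−10).
Substituting into the budget: x* = 10 + 1/3·(I − 10·p_x − 20·p_y)/p_x, and y* = 20 + 2/3·(…)/p_y.
Discretionary income = 431 − 10·11 − 20·8.75 = 146; y* = 20 + 2/3·146/8.75 = 31.1238.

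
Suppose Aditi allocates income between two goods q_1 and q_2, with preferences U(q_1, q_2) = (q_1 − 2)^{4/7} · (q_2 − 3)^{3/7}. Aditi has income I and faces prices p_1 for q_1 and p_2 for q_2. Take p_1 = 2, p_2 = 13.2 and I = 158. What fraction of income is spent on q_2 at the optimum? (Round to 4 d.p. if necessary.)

After buying the subsistence bundle (2, 3), a share 4/7 of the remaining income goes to q_1: q_1* = 2 + 4/7·(I − 2p_1 − 3p_2)/p_1.
Discretionary income = 158 − 2·2 − 3·13.2 = 114.4; q_1* = 2 + 4/7·114.4/2 = 34.6857; q_2* = 3 + 3/7·114.4/13.2 = 6.7143.
Expenditure on q_2: 13.2·6.7143 = 88.6286; share = 0.5609.

share on q_2 = 0.5609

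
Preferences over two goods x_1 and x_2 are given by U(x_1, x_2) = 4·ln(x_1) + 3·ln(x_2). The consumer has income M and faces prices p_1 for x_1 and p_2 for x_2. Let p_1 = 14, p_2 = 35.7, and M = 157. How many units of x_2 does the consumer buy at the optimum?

Tangency: MRS = (4/3)·x_2/x_1 = p_1/p_2.
Rearranging, p_2·x_2 = (3/4)·p_1·x_1. Substituting into the budget gives p_1·x_1·(1 + (3/4)) = M.
Demand: x_1*(p_1,p_2,M) = 4/7·M/p_1 and x_2* = 3/7·M/p_2.
At p_1=14, p_2=35.7, M=157: x_2* = 3/7·157/35.7 = 1.8848.

x_2* = 1.8848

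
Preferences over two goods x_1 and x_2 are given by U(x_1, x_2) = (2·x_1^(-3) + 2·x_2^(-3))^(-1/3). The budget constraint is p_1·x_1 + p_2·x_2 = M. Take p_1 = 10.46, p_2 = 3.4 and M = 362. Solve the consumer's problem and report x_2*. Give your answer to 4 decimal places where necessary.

x_2* = 32.041

Numerically x_2/x_1 = 1.324382, so x_1* = 362/(10.46 + 3.4·1.324382) = 24.1932 and x_2* = 1.324382·24.1932 = 32.041.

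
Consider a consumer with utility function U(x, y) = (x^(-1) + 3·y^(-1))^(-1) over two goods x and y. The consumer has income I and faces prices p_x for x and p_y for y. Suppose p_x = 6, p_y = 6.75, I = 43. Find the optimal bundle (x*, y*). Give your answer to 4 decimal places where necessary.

x* = 2.526, y* = 4.125

MU_x ∝ x^(-2), MU_y ∝ 3·y^(-2), so MRS = (1/3)·(y/x)^(2) = p_x/p_y.
Hence y/x = (3·p_x/p_y)^(1/(2)), i.e. raised to the 0.5 power.
Substitute y = (y/x)·x into the budget: x* = I/(p_x + p_y·(y/x)).
Numerically y/x = 1.632993, so x* = 43/(6 + 6.75·1.632993) = 2.526 and y* = 1.632993·2.526 = 4.125.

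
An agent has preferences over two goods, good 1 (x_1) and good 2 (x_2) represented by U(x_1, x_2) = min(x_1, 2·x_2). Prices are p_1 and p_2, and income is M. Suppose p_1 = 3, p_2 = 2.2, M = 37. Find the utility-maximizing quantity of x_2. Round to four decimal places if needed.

x_2* = 4.5122

With perfect complements, no substitution: consume in ratio x_1:x_2 = 2:1.
Budget: p_1·x_1 + p_2·(1/2)·x_1 = M, so (2·p_1 + p_2)·x_1 = 2·M.
Demand: x_1*(p_1,p_2,M) = 2·M/(2·p_1 + p_2), x_2* = M/(2·p_1 + p_2).
Here 2·3 + 2.2 = 8.2, giving x_2* = 4.5122.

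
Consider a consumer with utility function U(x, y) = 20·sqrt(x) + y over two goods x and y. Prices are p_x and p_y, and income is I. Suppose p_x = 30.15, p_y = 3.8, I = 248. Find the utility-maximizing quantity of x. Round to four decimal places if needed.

Set MRS = p_x/p_y: 10·x^(−1/2) = p_x/p_y.
Solve: √x = 10·p_y/p_x, so x*(p_x,p_y) = (10·p_y/p_x)², and y* = (I − p_x·x*)/p_y.
Plugging in: x* = (10·3.8/30.15)² = 1.5885.

x* = 1.5885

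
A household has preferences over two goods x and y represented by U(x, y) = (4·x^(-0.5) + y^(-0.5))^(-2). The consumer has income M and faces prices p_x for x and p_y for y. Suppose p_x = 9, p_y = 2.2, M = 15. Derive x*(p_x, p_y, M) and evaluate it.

MU_x ∝ 4·x^(-1.5), MU_y ∝ y^(-1.5), so MRS = 4·(y/x)^(1.5) = p_x/p_y.
Solve for the ratio: y/x = [(1/4)·p_x/p_y]^(2/3).
With the ratio pinned down, the budget gives x* = M/(p_x + p_y·(y/x)) and y* = (y/x)·x*.
Numerically y/x = 1.015095, so x* = 15/(9 + 2.2·1.015095) = 1.3353.

x* = 1.3353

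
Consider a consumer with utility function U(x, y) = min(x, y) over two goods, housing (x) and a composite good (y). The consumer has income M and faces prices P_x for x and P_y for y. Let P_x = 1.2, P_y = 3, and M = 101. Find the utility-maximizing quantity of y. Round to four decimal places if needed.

y* = 24.0476

Leontief preferences: the optimum is at the kink where x/1 = y/1, i.e. y = x.
Budget: P_x·x + P_y·x = M, so (P_x + P_y)·x = M.
Demand: x*(P_x,P_y,M) = M/(P_x + P_y), y* = M/(P_x + P_y).
Here 1.2 + 3 = 4.2, giving y* = 24.0476.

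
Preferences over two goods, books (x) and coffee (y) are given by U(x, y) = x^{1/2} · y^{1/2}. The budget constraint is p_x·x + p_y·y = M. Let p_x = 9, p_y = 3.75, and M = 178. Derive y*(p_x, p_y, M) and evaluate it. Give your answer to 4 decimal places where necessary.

The MRS is y/x. Set MRS = p_x/p_y.
Rearranging, p_y·y = p_x·x. Substituting into the budget gives p_x·x·(1 + 1) = M.
Demand: x*(p_x,p_y,M) = 0.5·M/p_x and y* = 0.5·M/p_y.
At p_x=9, p_y=3.75, M=178: y* = 0.5·178/3.75 = 23.7333.

y* = 23.7333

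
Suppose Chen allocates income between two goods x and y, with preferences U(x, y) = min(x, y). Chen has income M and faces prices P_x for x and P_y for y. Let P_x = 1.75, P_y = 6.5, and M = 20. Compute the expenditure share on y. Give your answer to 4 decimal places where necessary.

share on y = 0.7879

With perfect complements, no substitution: consume in ratio x:y = 1:1.
Budget: P_x·x + P_y·x = M, so (P_x + P_y)·x = M.
Demand: x*(P_x,P_y,M) = M/(P_x + P_y), y* = M/(P_x + P_y).
Here 1.75 + 6.5 = 8.25, giving x* = 2.4242 and y* = 2.4242.
Expenditure on y: 6.5·2.4242 = 15.7576; share = 0.7879.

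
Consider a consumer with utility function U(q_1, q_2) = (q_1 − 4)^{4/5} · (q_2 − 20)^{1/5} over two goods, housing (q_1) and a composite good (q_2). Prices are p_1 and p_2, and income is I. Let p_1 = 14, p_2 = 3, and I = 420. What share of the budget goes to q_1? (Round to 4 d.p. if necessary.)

share on q_1 = 0.7124

MRS = 4·(q_2−20)/(q_1−4). Tangency with p_1/p_2 gives q_2−20 = (1/4)·(p_1/p_2)·(q_1−4).
Substituting into the budget: q_1* = 4 + 0.8·(I − 4·p_1 − 20·p_2)/p_1, and q_2* = 20 + 0.2·(…)/p_2.
Discretionary income = 420 − 4·14 − 20·3 = 304; q_1* = 4 + 0.8·304/14 = 21.3714; q_2* = 20 + 0.2·304/3 = 40.2667.
Expenditure on q_1: 14·21.3714 = 299.2; share = 0.7124.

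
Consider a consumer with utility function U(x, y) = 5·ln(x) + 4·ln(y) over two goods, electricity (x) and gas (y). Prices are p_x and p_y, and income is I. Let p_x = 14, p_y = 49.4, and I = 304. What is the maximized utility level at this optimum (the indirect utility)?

V = 16.4755

MU_x/MU_y = (5·y)/(4·x); tangency sets this equal to p_x/p_y.
So 5·p_y·y = 4·p_x·x; combined with the budget, a share 5/9 of income goes to x.
Demand: x*(p_x,p_y,I) = 5/9·I/p_x and y* = 4/9·I/p_y.
At p_x=14, p_y=49.4, I=304: x* = 5/9·304/14 = 12.0635, y* = 2.735.
Utility at the optimum: U(12.0635, 2.735) = 16.4755.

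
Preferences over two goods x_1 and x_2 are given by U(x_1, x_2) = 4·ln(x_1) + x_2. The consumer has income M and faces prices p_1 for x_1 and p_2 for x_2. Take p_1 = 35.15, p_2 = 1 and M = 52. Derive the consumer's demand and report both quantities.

At the given prices: x_1* = 4·1/35.15 = 0.1138, and x_2* = 48.

x_1* = 0.1138, x_2* = 48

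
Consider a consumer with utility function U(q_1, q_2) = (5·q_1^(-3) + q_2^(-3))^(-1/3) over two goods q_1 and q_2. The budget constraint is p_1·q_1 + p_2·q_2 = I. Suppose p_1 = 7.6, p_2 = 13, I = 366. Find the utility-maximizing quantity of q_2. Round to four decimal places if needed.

MU_q_1 ∝ 5·q_1^(-4), MU_q_2 ∝ q_2^(-4), so MRS = 5·(q_2/q_1)^(4) = p_1/p_2.
Solve for the ratio: q_2/q_1 = [(1/5)·p_1/p_2]^(0.25).
With the ratio pinned down, the budget gives q_1* = I/(p_1 + p_2·(q_2/q_1)) and q_2* = (q_2/q_1)·q_1*.
Numerically q_2/q_1 = 0.584757, so q_1* = 366/(7.6 + 13·0.584757) = 24.076 and q_2* = 0.584757·24.076 = 14.0786.

q_2* = 14.0786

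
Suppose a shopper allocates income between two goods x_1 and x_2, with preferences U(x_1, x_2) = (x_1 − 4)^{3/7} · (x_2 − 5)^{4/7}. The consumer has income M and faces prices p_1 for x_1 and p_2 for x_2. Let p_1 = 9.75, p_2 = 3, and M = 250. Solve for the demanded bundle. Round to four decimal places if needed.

This is Cobb-Douglas in (x_1−4, x_2−5): tangency gives 3/7·p_2·(x_2−5) = 4/7·p_1·(x_1−4).
After buying the subsistence bundle (4, 5), a share 3/7 of the remaining income goes to x_1: x_1* = 4 + 3/7·(M − 4p_1 − 5p_2)/p_1.
Discretionary income = 250 − 4·9.75 − 5·3 = 196; x_1* = 4 + 3/7·196/9.75 = 12.6154; x_2* = 5 + 4/7·196/3 = 42.3333.

x_1* = 12.6154, x_2* = 42.3333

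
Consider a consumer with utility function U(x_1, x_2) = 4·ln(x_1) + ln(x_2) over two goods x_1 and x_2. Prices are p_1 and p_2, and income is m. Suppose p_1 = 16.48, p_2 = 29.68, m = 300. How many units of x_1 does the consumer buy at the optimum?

Demand: x_1*(p_1,p_2,m) = 0.8·m/p_1 and x_2* = 0.2·m/p_2.
At p_1=16.48, p_2=29.68, m=300: x_1* = 0.8·300/16.48 = 14.5631.

x_1* = 14.5631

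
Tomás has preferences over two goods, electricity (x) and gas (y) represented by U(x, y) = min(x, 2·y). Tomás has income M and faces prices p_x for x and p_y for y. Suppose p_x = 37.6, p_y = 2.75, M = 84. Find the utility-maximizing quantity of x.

x* = 2.1552

Demand: x*(p_x,p_y,M) = 2·M/(2·p_x + p_y), y* = M/(2·p_x + p_y).
Here 2·37.6 + 2.75 = 77.95, giving x* = 2.1552.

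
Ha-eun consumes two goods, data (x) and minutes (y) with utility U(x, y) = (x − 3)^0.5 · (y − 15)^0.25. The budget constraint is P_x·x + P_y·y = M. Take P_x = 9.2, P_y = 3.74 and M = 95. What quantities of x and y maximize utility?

MRS = 2·(y−15)/(x−3). Tangency with P_x/P_y gives y−15 = (1/2)·(P_x/P_y)·(x−3).
Substituting into the budget: x* = 3 + 2/3·(M − 3·P_x − 15·P_y)/P_x, and y* = 15 + 1/3·(…)/P_y.
Discretionary income = 95 − 3·9.2 − 15·3.74 = 11.3; x* = 3 + 2/3·11.3/9.2 = 3.8188; y* = 15 + 1/3·11.3/3.74 = 16.0071.

x* = 3.8188, y* = 16.0071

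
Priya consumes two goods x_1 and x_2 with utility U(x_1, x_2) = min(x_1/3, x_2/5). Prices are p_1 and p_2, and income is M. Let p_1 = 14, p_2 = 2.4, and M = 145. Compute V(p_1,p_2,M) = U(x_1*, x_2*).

Leontief preferences: the optimum is at the kink where x_1/3 = x_2/5, i.e. x_2 = (5/3)·x_1.
Budget: p_1·x_1 + p_2·(5/3)·x_1 = M, so (3·p_1 + 5·p_2)·x_1 = 3·M.
Demand: x_1*(p_1,p_2,M) = 3·M/(3·p_1 + 5·p_2), x_2* = 5·M/(3·p_1 + 5·p_2).
Here 3·14 + 5·2.4 = 54, giving x_1* = 8.0556 and x_2* = 13.4259.
Utility at the optimum: U(8.0556, 13.4259) = 2.6852.

V = 2.6852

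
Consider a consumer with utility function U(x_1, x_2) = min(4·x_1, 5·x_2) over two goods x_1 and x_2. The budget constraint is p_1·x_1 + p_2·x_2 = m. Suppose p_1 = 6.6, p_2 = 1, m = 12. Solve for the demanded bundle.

x_1* = 1.6216, x_2* = 1.2973

With perfect complements, no substitution: consume in ratio x_1:x_2 = 5:4.
Budget: p_1·x_1 + p_2·(4/5)·x_1 = m, so (5·p_1 + 4·p_2)·x_1 = 5·m.
Demand: x_1*(p_1,p_2,m) = 5·m/(5·p_1 + 4·p_2), x_2* = 4·m/(5·p_1 + 4·p_2).
Here 5·6.6 + 4·1 = 37, giving x_1* = 1.6216 and x_2* = 1.2973.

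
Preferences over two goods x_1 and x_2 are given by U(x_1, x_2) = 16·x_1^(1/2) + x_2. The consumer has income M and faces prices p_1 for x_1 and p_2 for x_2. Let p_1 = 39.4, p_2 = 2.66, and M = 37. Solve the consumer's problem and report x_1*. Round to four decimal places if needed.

x_1* = 0.2917

Plugging in: x_1* = (8·2.66/39.4)² = 0.2917.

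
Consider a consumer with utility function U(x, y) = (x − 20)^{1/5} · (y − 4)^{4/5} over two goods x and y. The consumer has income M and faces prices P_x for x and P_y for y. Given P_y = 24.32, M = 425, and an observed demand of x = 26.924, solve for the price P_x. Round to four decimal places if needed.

MRS = (1/4)·(y−4)/(x−20). Tangency with P_x/P_y gives y−4 = 4·(P_x/P_y)·(x−20).
Substituting into the budget: x* = 20 + 0.2·(M − 20·P_x − 4·P_y)/P_x, and y* = 4 + 0.8·(…)/P_y.
Set x* = 26.924 in the demand function and solve for P_x: P_x = 6.

P_x = 6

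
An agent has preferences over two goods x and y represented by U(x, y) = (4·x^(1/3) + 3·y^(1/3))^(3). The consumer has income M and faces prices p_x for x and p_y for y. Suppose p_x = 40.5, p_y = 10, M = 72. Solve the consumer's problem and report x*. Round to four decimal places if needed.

x* = 0.7706

MRS = MU_x/MU_y = (4/3)·(y/x)^(2/3). Set equal to p_x/p_y.
Hence y/x = ((3/4)·p_x/p_y)^(1/(2/3)), i.e. raised to the 1.5 power.
With the ratio pinned down, the budget gives x* = M/(p_x + p_y·(y/x)) and y* = (y/x)·x*.
Numerically y/x = 5.293884, so x* = 72/(40.5 + 10·5.293884) = 0.7706.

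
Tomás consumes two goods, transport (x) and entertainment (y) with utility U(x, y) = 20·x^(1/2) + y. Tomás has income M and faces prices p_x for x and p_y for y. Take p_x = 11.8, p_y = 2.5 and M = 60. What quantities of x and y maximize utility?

Utility is quasi-linear in y; the FOC for x is 10/√x = p_x/p_y.
Solve: √x = 10·p_y/p_x, so x*(p_x,p_y) = (10·p_y/p_x)², and y* = (M − p_x·x*)/p_y.
Plugging in: x* = (10·2.5/11.8)² = 4.4887, y* = 2.8136.

x* = 4.4887, y* = 2.8136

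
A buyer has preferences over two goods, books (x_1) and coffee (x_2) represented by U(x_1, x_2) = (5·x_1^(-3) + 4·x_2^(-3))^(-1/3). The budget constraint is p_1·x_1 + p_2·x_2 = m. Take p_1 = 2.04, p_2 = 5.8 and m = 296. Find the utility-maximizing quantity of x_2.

x_2* = 34.4148

MU_x_1 ∝ 5·x_1^(-4), MU_x_2 ∝ 4·x_2^(-4), so MRS = (5/4)·(x_2/x_1)^(4) = p_1/p_2.
Hence x_2/x_1 = ((4/5)·p_1/p_2)^(1/(4)), i.e. raised to the 0.25 power.
Substitute x_2 = (x_2/x_1)·x_1 into the budget: x_1* = m/(p_1 + p_2·(x_2/x_1)).
Numerically x_2/x_1 = 0.728321, so x_1* = 296/(2.04 + 5.8·0.728321) = 47.2522 and x_2* = 0.728321·47.2522 = 34.4148.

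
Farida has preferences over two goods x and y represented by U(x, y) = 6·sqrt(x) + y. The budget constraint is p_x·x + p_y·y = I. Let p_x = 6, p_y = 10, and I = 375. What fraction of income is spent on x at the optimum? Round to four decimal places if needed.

Solve: √x = 3·p_y/p_x, so x*(p_x,p_y) = (3·p_y/p_x)², and y* = (I − p_x·x*)/p_y.
Plugging in: x* = (3·10/6)² = 25, y* = 22.5.
Expenditure on x: 6·25 = 150; share = 0.4.

share on x = 0.4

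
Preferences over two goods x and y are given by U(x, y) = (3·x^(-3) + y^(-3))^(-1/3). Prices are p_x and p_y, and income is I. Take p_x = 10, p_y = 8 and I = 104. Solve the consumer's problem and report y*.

y* = 5.0864

MRS = MU_x/MU_y = 3·(y/x)^(4). Set equal to p_x/p_y.
Solve for the ratio: y/x = [(1/3)·p_x/p_y]^(0.25).
Substitute y = (y/x)·x into the budget: x* = I/(p_x + p_y·(y/x)).
Numerically y/x = 0.803428, so x* = 104/(10 + 8·0.803428) = 6.3309 and y* = 0.803428·6.3309 = 5.0864.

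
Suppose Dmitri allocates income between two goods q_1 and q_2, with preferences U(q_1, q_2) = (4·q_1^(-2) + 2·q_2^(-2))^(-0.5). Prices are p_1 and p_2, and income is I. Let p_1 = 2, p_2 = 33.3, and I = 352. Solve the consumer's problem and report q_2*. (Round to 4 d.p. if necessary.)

q_2* = 8.8588

MRS = MU_q_1/MU_q_2 = 2·(q_2/q_1)^(3). Set equal to p_1/p_2.
Solve for the ratio: q_2/q_1 = [(1/2)·p_1/p_2]^(1/3).
Substitute q_2 = (q_2/q_1)·q_1 into the budget: q_1* = I/(p_1 + p_2·(q_2/q_1)).
Numerically q_2/q_1 = 0.310827, so q_1* = 352/(2 + 33.3·0.310827) = 28.5008 and q_2* = 0.310827·28.5008 = 8.8588.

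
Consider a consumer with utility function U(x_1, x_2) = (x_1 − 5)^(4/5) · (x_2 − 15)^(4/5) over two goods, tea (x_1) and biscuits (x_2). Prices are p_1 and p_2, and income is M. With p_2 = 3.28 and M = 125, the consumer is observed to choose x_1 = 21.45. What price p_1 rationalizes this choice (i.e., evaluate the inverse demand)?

p_1 = 2

Let x_1' = x_1−5, x_2' = x_2−15. MRS = x_2'/x_1' = p_1/p_2.
After buying the subsistence bundle (5, 15), a share 0.5 of the remaining income goes to x_1: x_1* = 5 + 0.5·(M − 5p_1 − 15p_2)/p_1.
Set x_1* = 21.45 in the demand function and solve for p_1: p_1 = 2.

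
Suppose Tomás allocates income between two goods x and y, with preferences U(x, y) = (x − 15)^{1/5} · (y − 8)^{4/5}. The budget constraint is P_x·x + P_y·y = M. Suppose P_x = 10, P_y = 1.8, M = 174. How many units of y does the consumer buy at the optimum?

This is Cobb-Douglas in (x−15, y−8): tangency gives 0.2·P_y·(y−8) = 0.8·P_x·(x−15).
Substituting into the budget: x* = 15 + 0.2·(M − 15·P_x − 8·P_y)/P_x, and y* = 8 + 0.8·(…)/P_y.
Discretionary income = 174 − 15·10 − 8·1.8 = 9.6; y* = 8 + 0.8·9.6/1.8 = 12.2667.

y* = 12.2667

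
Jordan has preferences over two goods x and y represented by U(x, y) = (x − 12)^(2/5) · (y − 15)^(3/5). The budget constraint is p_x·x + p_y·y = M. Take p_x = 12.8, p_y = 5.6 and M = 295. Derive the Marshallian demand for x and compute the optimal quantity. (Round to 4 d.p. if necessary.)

x* = 13.7937

MRS = (2/3)·(y−15)/(x−12). Tangency with p_x/p_y gives y−15 = (3/2)·(p_x/p_y)·(x−12).
Substituting into the budget: x* = 12 + 0.4·(M − 12·p_x − 15·p_y)/p_x, and y* = 15 + 0.6·(…)/p_y.
Discretionary income = 295 − 12·12.8 − 15·5.6 = 57.4; x* = 12 + 0.4·57.4/12.8 = 13.7937.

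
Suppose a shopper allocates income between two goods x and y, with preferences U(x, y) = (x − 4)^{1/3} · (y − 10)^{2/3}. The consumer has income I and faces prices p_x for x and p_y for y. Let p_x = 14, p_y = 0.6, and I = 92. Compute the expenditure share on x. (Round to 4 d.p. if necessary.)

Let x' = x−4, y' = y−10. MRS = (1/2)·y'/x' = p_x/p_y.
After buying the subsistence bundle (4, 10), a share 1/3 of the remaining income goes to x: x* = 4 + 1/3·(I − 4p_x − 10p_y)/p_x.
Discretionary income = 92 − 4·14 − 10·0.6 = 30; x* = 4 + 1/3·30/14 = 4.7143; y* = 10 + 2/3·30/0.6 = 43.3333.
Expenditure on x: 14·4.7143 = 66; share = 0.7174.

share on x = 0.7174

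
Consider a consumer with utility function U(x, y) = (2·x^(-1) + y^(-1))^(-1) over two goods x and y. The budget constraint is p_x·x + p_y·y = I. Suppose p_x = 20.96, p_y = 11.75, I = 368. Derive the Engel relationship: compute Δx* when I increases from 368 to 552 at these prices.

Δx* = 5.7398

Substitute y = (y/x)·x into the budget: x* = I/(p_x + p_y·(y/x)).
Numerically y/x = 0.944412, so x* = 368/(20.96 + 11.75·0.944412) = 11.4796.
At I' = 552: x* = 17.2194. Change: 17.2194 − 11.4796 = 5.7398.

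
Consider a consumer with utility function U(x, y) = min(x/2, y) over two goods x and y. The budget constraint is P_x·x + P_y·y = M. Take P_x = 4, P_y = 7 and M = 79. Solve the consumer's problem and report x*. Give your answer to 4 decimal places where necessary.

With perfect complements, no substitution: consume in ratio x:y = 2:1.
Budget: P_x·x + P_y·(1/2)·x = M, so (2·P_x + P_y)·x = 2·M.
Demand: x*(P_x,P_y,M) = 2·M/(2·P_x + P_y), y* = M/(2·P_x + P_y).
Here 2·4 + 7 = 15, giving x* = 10.5333.

x* = 10.5333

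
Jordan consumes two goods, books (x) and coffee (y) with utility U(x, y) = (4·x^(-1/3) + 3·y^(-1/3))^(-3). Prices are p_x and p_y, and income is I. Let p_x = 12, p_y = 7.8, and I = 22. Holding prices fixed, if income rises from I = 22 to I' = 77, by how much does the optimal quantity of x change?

MRS = MU_x/MU_y = (4/3)·(y/x)^(4/3). Set equal to p_x/p_y.
Solve for the ratio: y/x = [(3/4)·p_x/p_y]^(0.75).
Substitute y = (y/x)·x into the budget: x* = I/(p_x + p_y·(y/x)).
Numerically y/x = 1.113297, so x* = 22/(12 + 7.8·1.113297) = 1.0636.
At I' = 77: x* = 3.7227. Change: 3.7227 − 1.0636 = 2.6591.

Δx* = 2.6591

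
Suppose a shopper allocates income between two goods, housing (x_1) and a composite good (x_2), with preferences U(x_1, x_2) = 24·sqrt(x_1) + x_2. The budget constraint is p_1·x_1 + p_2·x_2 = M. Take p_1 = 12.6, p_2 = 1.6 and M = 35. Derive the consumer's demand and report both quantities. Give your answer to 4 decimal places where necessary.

MU_x_1 = 12/√x_1, MU_x_2 = 1. Tangency: 12/√x_1 = p_1/p_2.
Thus x_1* = (12·p_2/p_1)² — independent of M — with the rest of income spent on x_2.
Plugging in: x_1* = (12·1.6/12.6)² = 2.322, x_2* = 3.5893.

x_1* = 2.322, x_2* = 3.5893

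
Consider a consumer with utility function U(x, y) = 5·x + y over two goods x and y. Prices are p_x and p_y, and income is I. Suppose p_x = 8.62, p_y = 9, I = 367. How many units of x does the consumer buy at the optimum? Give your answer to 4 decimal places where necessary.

x* = 42.5754

x gives more utility per dollar, so spend all income on x: x* = I/p_x, y* = 0.
Numerically: x* = 42.5754, y* = 0.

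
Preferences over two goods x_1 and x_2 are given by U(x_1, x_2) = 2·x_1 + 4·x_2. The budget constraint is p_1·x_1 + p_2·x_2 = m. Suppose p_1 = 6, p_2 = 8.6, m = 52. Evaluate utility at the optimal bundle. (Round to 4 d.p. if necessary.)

x_2 gives more utility per dollar, so spend all income on x_2: x_2* = m/p_2, x_1* = 0.
Numerically: x_1* = 0, x_2* = 6.0465.
Utility at the optimum: U(0, 6.0465) = 24.186.

V = 24.186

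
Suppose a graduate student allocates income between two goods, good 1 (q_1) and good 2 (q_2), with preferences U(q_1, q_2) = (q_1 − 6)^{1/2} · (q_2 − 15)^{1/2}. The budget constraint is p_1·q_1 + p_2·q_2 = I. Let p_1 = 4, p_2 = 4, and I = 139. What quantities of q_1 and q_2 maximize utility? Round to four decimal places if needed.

Discretionary income = 139 − 6·4 − 15·4 = 55; q_1* = 6 + 0.5·55/4 = 12.875; q_2* = 15 + 0.5·55/4 = 21.875.

q_1* = 12.875, q_2* = 21.875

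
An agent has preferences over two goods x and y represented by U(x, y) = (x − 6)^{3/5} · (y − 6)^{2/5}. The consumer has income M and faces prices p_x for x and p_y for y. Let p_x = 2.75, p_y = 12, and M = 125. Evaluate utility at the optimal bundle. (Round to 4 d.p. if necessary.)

V = 3.7561

MRS = (3/2)·(y−6)/(x−6). Tangency with p_x/p_y gives y−6 = (2/3)·(p_x/p_y)·(x−6).
Substituting into the budget: x* = 6 + 0.6·(M − 6·p_x − 6·p_y)/p_x, and y* = 6 + 0.4·(…)/p_y.
Discretionary income = 125 − 6·2.75 − 6·12 = 36.5; x* = 6 + 0.6·36.5/2.75 = 13.9636; y* = 6 + 0.4·36.5/12 = 7.2167.
Utility at the optimum: U(13.9636, 7.2167) = 3.7561.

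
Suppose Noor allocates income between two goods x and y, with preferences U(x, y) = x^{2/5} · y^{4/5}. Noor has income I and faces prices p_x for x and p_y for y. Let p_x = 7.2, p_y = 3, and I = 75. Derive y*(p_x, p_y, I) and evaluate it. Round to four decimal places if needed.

Demand: x*(p_x,p_y,I) = 1/3·I/p_x and y* = 2/3·I/p_y.
At p_x=7.2, p_y=3, I=75: y* = 2/3·75/3 = 16.6667.

y* = 16.6667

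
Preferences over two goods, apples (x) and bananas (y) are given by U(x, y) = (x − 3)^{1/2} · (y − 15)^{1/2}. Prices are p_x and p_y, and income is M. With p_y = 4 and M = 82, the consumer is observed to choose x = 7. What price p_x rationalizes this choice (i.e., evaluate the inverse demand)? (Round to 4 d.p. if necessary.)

p_x = 2

Let x' = x−3, y' = y−15. MRS = y'/x' = p_x/p_y.
After buying the subsistence bundle (3, 15), a share 0.5 of the remaining income goes to x: x* = 3 + 0.5·(M − 3p_x − 15p_y)/p_x.
Set x* = 7 in the demand function and solve for p_x: p_x = 2.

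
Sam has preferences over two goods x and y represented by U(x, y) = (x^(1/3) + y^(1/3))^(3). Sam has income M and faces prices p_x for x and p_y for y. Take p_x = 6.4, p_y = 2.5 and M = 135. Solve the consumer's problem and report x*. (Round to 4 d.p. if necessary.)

x* = 8.113

MRS = MU_x/MU_y = (y/x)^(2/3). Set equal to p_x/p_y.
Hence y/x = (p_x/p_y)^(1/(2/3)), i.e. raised to the 1.5 power.
Substitute y = (y/x)·x into the budget: x* = M/(p_x + p_y·(y/x)).
Numerically y/x = 4.096, so x* = 135/(6.4 + 2.5·4.096) = 8.113.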